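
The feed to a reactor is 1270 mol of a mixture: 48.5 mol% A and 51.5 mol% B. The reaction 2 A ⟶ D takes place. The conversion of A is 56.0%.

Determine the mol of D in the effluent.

A reacted = 0.56 × 616 = 344.9 mol; ν_A = −2, so ξ = 344.9/2 = 172.5 mol.
Outlet amounts (n = n₀ + ν ξ):
  A: 616 − 2(172.5) = 271
  D: 0 + 1(172.5) = 172.5
  B: 654 (inert)

172 mol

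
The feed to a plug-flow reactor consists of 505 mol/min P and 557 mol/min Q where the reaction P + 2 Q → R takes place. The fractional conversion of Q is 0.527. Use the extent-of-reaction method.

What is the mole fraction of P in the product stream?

0.466

Q reacted = 0.527 × 557 = 293.5 mol/min; ν_Q = −2, so ξ = 293.5/2 = 146.8 mol/min.
Outlet amounts (n = n₀ + ν ξ):
  P: 505 − 1(146.8) = 358.2
  Q: 557 − 2(146.8) = 263.5
  R: 0 + 1(146.8) = 146.8
Total out = 768.5 mol/min; y_P = 358.2 / 768.5 = 0.4662.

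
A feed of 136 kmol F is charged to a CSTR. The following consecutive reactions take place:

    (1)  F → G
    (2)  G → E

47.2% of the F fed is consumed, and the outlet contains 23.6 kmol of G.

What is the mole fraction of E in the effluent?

0.298

Conversion of F: F consumed = 1ξ₁ = 0.472 × 136 → ξ₁ = 64.19 kmol.
G balance: n_G = 0 + 1ξ₁ − 1ξ₂ = 23.6 → ξ₂ = (1·64.19 − 23.6)/1 = 40.59 kmol.
Outlet amounts (n = n₀ + Σ ν·ξ):
  F: 136 − 1(64.19) = 71.81
  G: 0 + 1(64.19) − 1(40.59) = 23.6
  E: 0 + 1(40.59) = 40.59
Total out = 136 kmol; y_E = 40.59 / 136 = 0.2985.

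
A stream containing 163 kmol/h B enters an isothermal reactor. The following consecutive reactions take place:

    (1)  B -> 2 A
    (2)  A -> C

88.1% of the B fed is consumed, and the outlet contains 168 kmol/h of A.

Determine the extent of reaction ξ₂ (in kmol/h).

Conversion of B: B consumed = 1ξ₁ = 0.881 × 163 → ξ₁ = 143.6 kmol/h.
A balance: n_A = 0 + 2ξ₁ − 1ξ₂ = 168 → ξ₂ = (2·143.6 − 168)/1 = 119.2 kmol/h.
Outlet amounts (n = n₀ + Σ ν·ξ):
  B: 163 − 1(143.6) = 19.4
  A: 0 + 2(143.6) − 1(119.2) = 168
  C: 0 + 1(119.2) = 119.2

ξ₂ = 119 kmol/h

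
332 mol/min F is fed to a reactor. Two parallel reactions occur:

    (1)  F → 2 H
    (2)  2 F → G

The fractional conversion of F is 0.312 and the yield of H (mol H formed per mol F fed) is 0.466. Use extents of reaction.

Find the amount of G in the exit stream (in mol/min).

Yield of H: 2ξ₁ / 332 = 0.466 → ξ₁ = 77.36 mol/min.
Conversion of F: 1ξ₁ + 2ξ₂ = 0.312 × 332 = 103.6 → ξ₂ = 13.11 mol/min.
Outlet amounts (n = n₀ + Σ ν·ξ):
  F: 332 − 1(77.36) − 2(13.11) = 228.4
  H: 0 + 2(77.36) = 154.7
  G: 0 + 1(13.11) = 13.11

13.1 mol/min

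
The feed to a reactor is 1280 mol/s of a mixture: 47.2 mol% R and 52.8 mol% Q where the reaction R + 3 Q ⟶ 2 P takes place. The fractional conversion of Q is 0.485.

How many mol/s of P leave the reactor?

Q reacted = 0.485 × 675.8 = 327.8 mol/s; ν_Q = −3, so ξ = 327.8/3 = 109.3 mol/s.
Outlet amounts (n = n₀ + ν ξ):
  R: 604.2 − 1(109.3) = 494.9
  Q: 675.8 − 3(109.3) = 348.1
  P: 0 + 2(109.3) = 218.5

219 mol/s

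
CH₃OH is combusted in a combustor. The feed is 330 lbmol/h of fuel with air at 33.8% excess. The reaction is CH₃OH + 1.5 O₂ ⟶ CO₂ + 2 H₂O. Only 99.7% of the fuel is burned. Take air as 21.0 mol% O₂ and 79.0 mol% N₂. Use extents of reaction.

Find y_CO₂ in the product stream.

Stoichiometric O₂ = 1.5 × 330 = 495 lbmol/h; O₂ fed = 495 × 1.338 = 662.3 lbmol/h.
N₂ fed = 662.3 × 79/21 = 2492 lbmol/h.
Fuel reacted = 0.997 × 330 → ξ = 329 lbmol/h.
Outlet (n = n₀ + ν ξ):
  CH₃OH: 330 − 1(329) = 0.99
  O₂: 662.3 − 1.5(329) = 168.8
  N₂: 2492 (inert)
  CO₂: 0 + 1(329) = 329
  H₂O: 0 + 2(329) = 658
Total out = 3648 lbmol/h; y_CO₂ = 329 / 3648 = 0.09018.

0.0902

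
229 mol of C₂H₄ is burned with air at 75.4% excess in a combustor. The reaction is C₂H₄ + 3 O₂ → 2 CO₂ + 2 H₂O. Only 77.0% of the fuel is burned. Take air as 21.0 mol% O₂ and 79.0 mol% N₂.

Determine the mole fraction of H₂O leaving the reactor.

Stoichiometric O₂ = 3 × 229 = 687 mol; O₂ fed = 687 × 1.754 = 1205 mol.
N₂ fed = 1205 × 79/21 = 4533 mol.
Fuel reacted = 0.77 × 229 → ξ = 176.3 mol.
Outlet (n = n₀ + ν ξ):
  C₂H₄: 229 − 1(176.3) = 52.67
  O₂: 1205 − 3(176.3) = 676
  N₂: 4533 (inert)
  CO₂: 0 + 2(176.3) = 352.7
  H₂O: 0 + 2(176.3) = 352.7
Total out = 5967 mol; y_H₂O = 352.7 / 5967 = 0.0591.

0.0591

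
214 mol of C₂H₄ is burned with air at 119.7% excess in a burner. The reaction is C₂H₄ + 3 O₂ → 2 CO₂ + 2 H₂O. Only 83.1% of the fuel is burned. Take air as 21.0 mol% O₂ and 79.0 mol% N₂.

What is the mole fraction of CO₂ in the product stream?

Stoichiometric O₂ = 3 × 214 = 642 mol; O₂ fed = 642 × 2.197 = 1410 mol.
N₂ fed = 1410 × 79/21 = 5306 mol.
Fuel reacted = 0.831 × 214 → ξ = 177.8 mol.
Outlet (n = n₀ + ν ξ):
  C₂H₄: 214 − 1(177.8) = 36.17
  O₂: 1410 − 3(177.8) = 877
  N₂: 5306 (inert)
  CO₂: 0 + 2(177.8) = 355.7
  H₂O: 0 + 2(177.8) = 355.7
Total out = 6931 mol; y_CO₂ = 355.7 / 6931 = 0.05132.

0.0513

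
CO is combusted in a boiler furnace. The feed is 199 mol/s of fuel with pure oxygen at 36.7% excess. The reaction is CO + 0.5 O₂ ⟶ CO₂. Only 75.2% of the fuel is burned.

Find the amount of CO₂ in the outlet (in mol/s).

150 mol/s

Stoichiometric O₂ = 0.5 × 199 = 99.5 mol/s; O₂ fed = 99.5 × 1.367 = 136 mol/s.
Fuel reacted = 0.752 × 199 → ξ = 149.6 mol/s.
Outlet (n = n₀ + ν ξ):
  CO: 199 − 1(149.6) = 49.35
  O₂: 136 − 0.5(149.6) = 61.19
  CO₂: 0 + 1(149.6) = 149.6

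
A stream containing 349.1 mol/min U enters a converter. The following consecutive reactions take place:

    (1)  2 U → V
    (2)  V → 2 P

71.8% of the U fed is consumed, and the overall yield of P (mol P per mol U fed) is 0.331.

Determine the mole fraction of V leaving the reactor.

Conversion of U: U consumed = 2ξ₁ = 0.718 × 349.1 → ξ₁ = 125.3 mol/min.
Yield of P: 2ξ₂ / 349.1 = 0.331 → ξ₂ = 57.78 mol/min.
Outlet amounts (n = n₀ + Σ ν·ξ):
  U: 349.1 − 2(125.3) = 98.45
  V: 0 + 1(125.3) − 1(57.78) = 67.55
  P: 0 + 2(57.78) = 115.6
Total out = 281.5 mol/min; y_V = 67.55 / 281.5 = 0.2399.

0.24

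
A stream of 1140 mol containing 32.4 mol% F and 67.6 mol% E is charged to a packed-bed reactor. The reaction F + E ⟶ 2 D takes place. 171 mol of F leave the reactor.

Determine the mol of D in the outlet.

397 mol

For F: n = n₀ − 1ξ → 171 = 369.4 − 1ξ, giving ξ = 198.4 mol.
Outlet amounts (n = n₀ + ν ξ):
  F: 369.4 − 1(198.4) = 171
  E: 770.6 − 1(198.4) = 572.3
  D: 0 + 2(198.4) = 396.7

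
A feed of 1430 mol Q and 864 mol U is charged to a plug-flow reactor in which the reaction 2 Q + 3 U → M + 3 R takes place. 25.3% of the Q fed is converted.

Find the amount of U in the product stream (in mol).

Q reacted = 0.253 × 1430 = 361.8 mol; ν_Q = −2, so ξ = 361.8/2 = 180.9 mol.
Outlet amounts (n = n₀ + ν ξ):
  Q: 1430 − 2(180.9) = 1068
  U: 864 − 3(180.9) = 321.3
  M: 0 + 1(180.9) = 180.9
  R: 0 + 3(180.9) = 542.7

321 mol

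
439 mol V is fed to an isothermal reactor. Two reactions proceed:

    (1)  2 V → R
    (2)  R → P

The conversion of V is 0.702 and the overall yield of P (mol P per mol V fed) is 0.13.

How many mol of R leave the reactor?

97 mol

Conversion of V: V consumed = 2ξ₁ = 0.702 × 439 → ξ₁ = 154.1 mol.
Yield of P: 1ξ₂ / 439 = 0.13 → ξ₂ = 57.07 mol.
Outlet amounts (n = n₀ + Σ ν·ξ):
  V: 439 − 2(154.1) = 130.8
  R: 0 + 1(154.1) − 1(57.07) = 97.02
  P: 0 + 1(57.07) = 57.07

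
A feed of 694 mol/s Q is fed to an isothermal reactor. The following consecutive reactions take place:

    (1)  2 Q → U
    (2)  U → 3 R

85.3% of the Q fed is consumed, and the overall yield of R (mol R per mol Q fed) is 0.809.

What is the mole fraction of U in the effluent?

0.141

Conversion of Q: Q consumed = 2ξ₁ = 0.853 × 694 → ξ₁ = 296 mol/s.
Yield of R: 3ξ₂ / 694 = 0.809 → ξ₂ = 187.1 mol/s.
Outlet amounts (n = n₀ + Σ ν·ξ):
  Q: 694 − 2(296) = 102
  U: 0 + 1(296) − 1(187.1) = 108.8
  R: 0 + 3(187.1) = 561.4
Total out = 772.3 mol/s; y_U = 108.8 / 772.3 = 0.1409.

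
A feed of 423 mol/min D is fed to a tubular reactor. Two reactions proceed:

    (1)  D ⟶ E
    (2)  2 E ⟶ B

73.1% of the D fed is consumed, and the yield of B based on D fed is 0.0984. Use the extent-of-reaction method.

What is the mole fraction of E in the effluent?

Conversion of D: D consumed = 1ξ₁ = 0.731 × 423 → ξ₁ = 309.2 mol/min.
Yield of B: 1ξ₂ / 423 = 0.0984 → ξ₂ = 41.62 mol/min.
Outlet amounts (n = n₀ + Σ ν·ξ):
  D: 423 − 1(309.2) = 113.8
  E: 0 + 1(309.2) − 2(41.62) = 226
  B: 0 + 1(41.62) = 41.62
Total out = 381.4 mol/min; y_E = 226 / 381.4 = 0.5925.

0.593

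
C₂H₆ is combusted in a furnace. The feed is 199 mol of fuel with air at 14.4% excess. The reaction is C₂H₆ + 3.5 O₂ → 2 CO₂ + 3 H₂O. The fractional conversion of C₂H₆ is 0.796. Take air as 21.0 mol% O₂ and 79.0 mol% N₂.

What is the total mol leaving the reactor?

4070 mol

Stoichiometric O₂ = 3.5 × 199 = 696.5 mol; O₂ fed = 696.5 × 1.144 = 796.8 mol.
N₂ fed = 796.8 × 79/21 = 2997 mol.
Fuel reacted = 0.796 × 199 → ξ = 158.4 mol.
Outlet (n = n₀ + ν ξ):
  C₂H₆: 199 − 1(158.4) = 40.6
  O₂: 796.8 − 3.5(158.4) = 242.4
  N₂: 2997 (inert)
  CO₂: 0 + 2(158.4) = 316.8
  H₂O: 0 + 3(158.4) = 475.2
Total out = 40.6 + 242.4 + 2997 + 316.8 + 475.2 = 4072 mol.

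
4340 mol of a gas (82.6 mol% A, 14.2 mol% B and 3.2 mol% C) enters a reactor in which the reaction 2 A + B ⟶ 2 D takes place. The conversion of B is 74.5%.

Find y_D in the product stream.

0.237

B reacted = 0.745 × 616.3 = 459.1 mol; ν_B = −1, so ξ = 459.1/1 = 459.1 mol.
Outlet amounts (n = n₀ + ν ξ):
  A: 3585 − 2(459.1) = 2667
  B: 616.3 − 1(459.1) = 157.2
  D: 0 + 2(459.1) = 918.3
  C: 138.9 (inert)
Total out = 3881 mol; y_D = 918.3 / 3881 = 0.2366.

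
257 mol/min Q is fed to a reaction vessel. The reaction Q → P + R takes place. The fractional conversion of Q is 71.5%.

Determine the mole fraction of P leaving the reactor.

Q reacted = 0.715 × 257 = 183.8 mol/min; ν_Q = −1, so ξ = 183.8/1 = 183.8 mol/min.
Outlet amounts (n = n₀ + ν ξ):
  Q: 257 − 1(183.8) = 73.25
  P: 0 + 1(183.8) = 183.8
  R: 0 + 1(183.8) = 183.8
Total out = 440.8 mol/min; y_P = 183.8 / 440.8 = 0.4169.

0.417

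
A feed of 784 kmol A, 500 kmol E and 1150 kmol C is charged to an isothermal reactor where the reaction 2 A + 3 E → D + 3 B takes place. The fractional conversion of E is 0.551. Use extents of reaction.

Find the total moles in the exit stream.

E reacted = 0.551 × 500 = 275.5 kmol; ν_E = −3, so ξ = 275.5/3 = 91.83 kmol.
Outlet amounts (n = n₀ + ν ξ):
  A: 784 − 2(91.83) = 600.3
  E: 500 − 3(91.83) = 224.5
  D: 0 + 1(91.83) = 91.83
  B: 0 + 3(91.83) = 275.5
  C: 1150 (inert)
Total out = 600.3 + 224.5 + 91.83 + 275.5 + 1150 = 2342 kmol.

2340 kmol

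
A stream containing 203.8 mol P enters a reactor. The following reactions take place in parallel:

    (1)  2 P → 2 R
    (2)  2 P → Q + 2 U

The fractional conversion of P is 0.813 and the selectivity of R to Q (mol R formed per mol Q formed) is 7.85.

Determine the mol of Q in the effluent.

16.8 mol

Conversion of P: P consumed = 0.813 × 203.8 = 165.7 mol = 2ξ₁ + 2ξ₂.
Selectivity: 2ξ₁ / (1ξ₂) = 7.85 → ξ₁ = 3.925 ξ₂.
Substitute: (2·3.925 + 2) ξ₂ = 165.7 → ξ₂ = 16.82 mol, ξ₁ = 66.02 mol.
Outlet amounts (n = n₀ + Σ ν·ξ):
  P: 203.8 − 2(66.02) − 2(16.82) = 38.11
  R: 0 + 2(66.02) = 132
  Q: 0 + 1(16.82) = 16.82
  U: 0 + 2(16.82) = 33.64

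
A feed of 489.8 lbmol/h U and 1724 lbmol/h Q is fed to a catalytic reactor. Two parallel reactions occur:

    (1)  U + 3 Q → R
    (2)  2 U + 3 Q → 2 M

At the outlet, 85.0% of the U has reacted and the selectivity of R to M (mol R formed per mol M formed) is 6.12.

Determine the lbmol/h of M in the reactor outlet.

58.5 lbmol/h

Conversion of U: U consumed = 0.85 × 489.8 = 416.3 lbmol/h = 1ξ₁ + 2ξ₂.
Selectivity: 1ξ₁ / (2ξ₂) = 6.12 → ξ₁ = 12.24 ξ₂.
Substitute: (1·12.24 + 2) ξ₂ = 416.3 → ξ₂ = 29.24 lbmol/h, ξ₁ = 357.9 lbmol/h.
Outlet amounts (n = n₀ + Σ ν·ξ):
  U: 489.8 − 1(357.9) − 2(29.24) = 73.47
  Q: 1724 − 3(357.9) − 3(29.24) = 562.7
  R: 0 + 1(357.9) = 357.9
  M: 0 + 2(29.24) = 58.47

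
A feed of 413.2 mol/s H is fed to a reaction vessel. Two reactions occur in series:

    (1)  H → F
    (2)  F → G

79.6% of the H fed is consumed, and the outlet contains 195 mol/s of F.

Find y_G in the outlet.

Conversion of H: H consumed = 1ξ₁ = 0.796 × 413.2 → ξ₁ = 328.9 mol/s.
F balance: n_F = 0 + 1ξ₁ − 1ξ₂ = 195 → ξ₂ = (1·328.9 − 195)/1 = 133.9 mol/s.
Outlet amounts (n = n₀ + Σ ν·ξ):
  H: 413.2 − 1(328.9) = 84.29
  F: 0 + 1(328.9) − 1(133.9) = 195
  G: 0 + 1(133.9) = 133.9
Total out = 413.2 mol/s; y_G = 133.9 / 413.2 = 0.3241.

0.324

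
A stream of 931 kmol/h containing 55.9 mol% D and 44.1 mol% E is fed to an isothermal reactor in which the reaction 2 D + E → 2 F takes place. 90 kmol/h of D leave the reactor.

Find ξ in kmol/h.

ξ = 215 kmol/h

For D: n = n₀ − 2ξ → 90 = 520.4 − 2ξ, giving ξ = 215.2 kmol/h.
Outlet amounts (n = n₀ + ν ξ):
  D: 520.4 − 2(215.2) = 90
  E: 410.6 − 1(215.2) = 195.4
  F: 0 + 2(215.2) = 430.4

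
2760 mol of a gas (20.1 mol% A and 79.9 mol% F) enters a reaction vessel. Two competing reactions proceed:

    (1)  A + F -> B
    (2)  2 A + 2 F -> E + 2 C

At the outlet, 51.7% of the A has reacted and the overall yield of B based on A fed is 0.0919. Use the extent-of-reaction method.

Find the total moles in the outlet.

2590 mol

Yield of B: 1ξ₁ / 554.8 = 0.0919 → ξ₁ = 50.98 mol.
Conversion of A: 1ξ₁ + 2ξ₂ = 0.517 × 554.8 = 286.8 → ξ₂ = 117.9 mol.
Outlet amounts (n = n₀ + Σ ν·ξ):
  A: 554.8 − 1(50.98) − 2(117.9) = 267.9
  F: 2205 − 1(50.98) − 2(117.9) = 1918
  B: 0 + 1(50.98) = 50.98
  E: 0 + 1(117.9) = 117.9
  C: 0 + 2(117.9) = 235.8
Total out = 267.9 + 1918 + 50.98 + 117.9 + 235.8 = 2591 mol.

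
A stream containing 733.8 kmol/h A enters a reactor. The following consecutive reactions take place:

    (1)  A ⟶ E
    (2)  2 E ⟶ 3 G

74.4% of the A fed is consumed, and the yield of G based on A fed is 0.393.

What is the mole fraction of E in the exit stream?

Conversion of A: A consumed = 1ξ₁ = 0.744 × 733.8 → ξ₁ = 545.9 kmol/h.
Yield of G: 3ξ₂ / 733.8 = 0.393 → ξ₂ = 96.13 kmol/h.
Outlet amounts (n = n₀ + Σ ν·ξ):
  A: 733.8 − 1(545.9) = 187.9
  E: 0 + 1(545.9) − 2(96.13) = 353.7
  G: 0 + 3(96.13) = 288.4
Total out = 829.9 kmol/h; y_E = 353.7 / 829.9 = 0.4262.

0.426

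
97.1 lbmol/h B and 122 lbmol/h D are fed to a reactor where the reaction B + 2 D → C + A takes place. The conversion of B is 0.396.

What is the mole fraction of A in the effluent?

B reacted = 0.396 × 97.1 = 38.45 lbmol/h; ν_B = −1, so ξ = 38.45/1 = 38.45 lbmol/h.
Outlet amounts (n = n₀ + ν ξ):
  B: 97.1 − 1(38.45) = 58.65
  D: 122 − 2(38.45) = 45.1
  C: 0 + 1(38.45) = 38.45
  A: 0 + 1(38.45) = 38.45
Total out = 180.6 lbmol/h; y_A = 38.45 / 180.6 = 0.2129.

0.213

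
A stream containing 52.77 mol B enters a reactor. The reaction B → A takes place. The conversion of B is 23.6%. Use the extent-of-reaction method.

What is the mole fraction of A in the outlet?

0.236

B reacted = 0.236 × 52.77 = 12.45 mol; ν_B = −1, so ξ = 12.45/1 = 12.45 mol.
Outlet amounts (n = n₀ + ν ξ):
  B: 52.77 − 1(12.45) = 40.32
  A: 0 + 1(12.45) = 12.45
Total out = 52.77 mol; y_A = 12.45 / 52.77 = 0.236.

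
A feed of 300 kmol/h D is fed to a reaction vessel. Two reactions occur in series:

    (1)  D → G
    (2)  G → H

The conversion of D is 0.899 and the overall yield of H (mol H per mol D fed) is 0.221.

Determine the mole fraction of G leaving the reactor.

0.678

Conversion of D: D consumed = 1ξ₁ = 0.899 × 300 → ξ₁ = 269.7 kmol/h.
Yield of H: 1ξ₂ / 300 = 0.221 → ξ₂ = 66.3 kmol/h.
Outlet amounts (n = n₀ + Σ ν·ξ):
  D: 300 − 1(269.7) = 30.3
  G: 0 + 1(269.7) − 1(66.3) = 203.4
  H: 0 + 1(66.3) = 66.3
Total out = 300 kmol/h; y_G = 203.4 / 300 = 0.678.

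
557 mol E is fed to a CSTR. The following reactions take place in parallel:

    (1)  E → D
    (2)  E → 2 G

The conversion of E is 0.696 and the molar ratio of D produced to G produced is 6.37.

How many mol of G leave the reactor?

56.4 mol

Conversion of E: E consumed = 0.696 × 557 = 387.7 mol = 1ξ₁ + 1ξ₂.
Selectivity: 1ξ₁ / (2ξ₂) = 6.37 → ξ₁ = 12.74 ξ₂.
Substitute: (1·12.74 + 1) ξ₂ = 387.7 → ξ₂ = 28.21 mol, ξ₁ = 359.5 mol.
Outlet amounts (n = n₀ + Σ ν·ξ):
  E: 557 − 1(359.5) − 1(28.21) = 169.3
  D: 0 + 1(359.5) = 359.5
  G: 0 + 2(28.21) = 56.43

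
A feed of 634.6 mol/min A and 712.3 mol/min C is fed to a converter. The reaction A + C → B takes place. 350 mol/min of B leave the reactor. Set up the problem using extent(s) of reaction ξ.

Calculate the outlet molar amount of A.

285 mol/min

For B: n = n₀ + 1ξ → 350 = 0 + 1ξ, giving ξ = 350 mol/min.
Outlet amounts (n = n₀ + ν ξ):
  A: 634.6 − 1(350) = 284.6
  C: 712.3 − 1(350) = 362.3
  B: 0 + 1(350) = 350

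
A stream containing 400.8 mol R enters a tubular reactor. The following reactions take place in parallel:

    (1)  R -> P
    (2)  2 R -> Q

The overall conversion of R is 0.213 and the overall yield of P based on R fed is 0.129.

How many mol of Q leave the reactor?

16.8 mol

Yield of P: 1ξ₁ / 400.8 = 0.129 → ξ₁ = 51.7 mol.
Conversion of R: 1ξ₁ + 2ξ₂ = 0.213 × 400.8 = 85.37 → ξ₂ = 16.83 mol.
Outlet amounts (n = n₀ + Σ ν·ξ):
  R: 400.8 − 1(51.7) − 2(16.83) = 315.4
  P: 0 + 1(51.7) = 51.7
  Q: 0 + 1(16.83) = 16.83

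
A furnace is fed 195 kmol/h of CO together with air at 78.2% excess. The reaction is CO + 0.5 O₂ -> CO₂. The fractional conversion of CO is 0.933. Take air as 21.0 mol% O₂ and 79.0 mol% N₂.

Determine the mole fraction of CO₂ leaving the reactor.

Stoichiometric O₂ = 0.5 × 195 = 97.5 kmol/h; O₂ fed = 97.5 × 1.782 = 173.7 kmol/h.
N₂ fed = 173.7 × 79/21 = 653.6 kmol/h.
Fuel reacted = 0.933 × 195 → ξ = 181.9 kmol/h.
Outlet (n = n₀ + ν ξ):
  CO: 195 − 1(181.9) = 13.06
  O₂: 173.7 − 0.5(181.9) = 82.78
  N₂: 653.6 (inert)
  CO₂: 0 + 1(181.9) = 181.9
Total out = 931.4 kmol/h; y_CO₂ = 181.9 / 931.4 = 0.1953.

0.195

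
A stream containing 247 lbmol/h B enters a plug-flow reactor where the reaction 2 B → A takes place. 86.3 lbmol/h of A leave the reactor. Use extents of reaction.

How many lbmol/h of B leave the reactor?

74.4 lbmol/h

For A: n = n₀ + 1ξ → 86.3 = 0 + 1ξ, giving ξ = 86.3 lbmol/h.
Outlet amounts (n = n₀ + ν ξ):
  B: 247 − 2(86.3) = 74.4
  A: 0 + 1(86.3) = 86.3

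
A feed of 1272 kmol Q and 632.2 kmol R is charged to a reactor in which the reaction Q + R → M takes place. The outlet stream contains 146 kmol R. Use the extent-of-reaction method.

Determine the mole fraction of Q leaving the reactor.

For R: n = n₀ − 1ξ → 146 = 632.2 − 1ξ, giving ξ = 486.2 kmol.
Outlet amounts (n = n₀ + ν ξ):
  Q: 1272 − 1(486.2) = 785.8
  R: 632.2 − 1(486.2) = 146
  M: 0 + 1(486.2) = 486.2
Total out = 1418 kmol; y_Q = 785.8 / 1418 = 0.5542.

0.554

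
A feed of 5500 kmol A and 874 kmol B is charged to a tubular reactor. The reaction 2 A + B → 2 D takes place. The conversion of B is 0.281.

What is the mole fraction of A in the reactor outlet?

B reacted = 0.281 × 874 = 245.6 kmol; ν_B = −1, so ξ = 245.6/1 = 245.6 kmol.
Outlet amounts (n = n₀ + ν ξ):
  A: 5500 − 2(245.6) = 5009
  B: 874 − 1(245.6) = 628.4
  D: 0 + 2(245.6) = 491.2
Total out = 6128 kmol; y_A = 5009 / 6128 = 0.8173.

0.817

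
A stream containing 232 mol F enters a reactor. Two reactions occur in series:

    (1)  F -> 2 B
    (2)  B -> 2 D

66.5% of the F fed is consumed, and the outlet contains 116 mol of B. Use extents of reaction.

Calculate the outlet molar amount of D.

Conversion of F: F consumed = 1ξ₁ = 0.665 × 232 → ξ₁ = 154.3 mol.
B balance: n_B = 0 + 2ξ₁ − 1ξ₂ = 116 → ξ₂ = (2·154.3 − 116)/1 = 192.6 mol.
Outlet amounts (n = n₀ + Σ ν·ξ):
  F: 232 − 1(154.3) = 77.72
  B: 0 + 2(154.3) − 1(192.6) = 116
  D: 0 + 2(192.6) = 385.1

385 mol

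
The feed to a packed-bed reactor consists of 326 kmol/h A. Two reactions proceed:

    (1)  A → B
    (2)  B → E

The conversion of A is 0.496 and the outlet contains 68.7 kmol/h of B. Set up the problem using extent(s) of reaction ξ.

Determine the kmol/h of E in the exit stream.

Conversion of A: A consumed = 1ξ₁ = 0.496 × 326 → ξ₁ = 161.7 kmol/h.
B balance: n_B = 0 + 1ξ₁ − 1ξ₂ = 68.7 → ξ₂ = (1·161.7 − 68.7)/1 = 93 kmol/h.
Outlet amounts (n = n₀ + Σ ν·ξ):
  A: 326 − 1(161.7) = 164.3
  B: 0 + 1(161.7) − 1(93) = 68.7
  E: 0 + 1(93) = 93

93 kmol/h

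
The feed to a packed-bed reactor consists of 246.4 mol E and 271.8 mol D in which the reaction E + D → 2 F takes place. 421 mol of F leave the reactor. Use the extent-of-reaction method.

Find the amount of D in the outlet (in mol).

61.3 mol

For F: n = n₀ + 2ξ → 421 = 0 + 2ξ, giving ξ = 210.5 mol.
Outlet amounts (n = n₀ + ν ξ):
  E: 246.4 − 1(210.5) = 35.9
  D: 271.8 − 1(210.5) = 61.3
  F: 0 + 2(210.5) = 421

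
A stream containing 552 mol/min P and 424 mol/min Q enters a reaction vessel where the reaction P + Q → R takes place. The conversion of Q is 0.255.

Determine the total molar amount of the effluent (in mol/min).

Q reacted = 0.255 × 424 = 108.1 mol/min; ν_Q = −1, so ξ = 108.1/1 = 108.1 mol/min.
Outlet amounts (n = n₀ + ν ξ):
  P: 552 − 1(108.1) = 443.9
  Q: 424 − 1(108.1) = 315.9
  R: 0 + 1(108.1) = 108.1
Total out = 443.9 + 315.9 + 108.1 = 867.9 mol/min.

868 mol/min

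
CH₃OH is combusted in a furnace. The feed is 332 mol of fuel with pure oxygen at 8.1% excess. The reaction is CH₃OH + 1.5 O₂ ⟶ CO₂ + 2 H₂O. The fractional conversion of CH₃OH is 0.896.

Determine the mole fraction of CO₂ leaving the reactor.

Stoichiometric O₂ = 1.5 × 332 = 498 mol; O₂ fed = 498 × 1.081 = 538.3 mol.
Fuel reacted = 0.896 × 332 → ξ = 297.5 mol.
Outlet (n = n₀ + ν ξ):
  CH₃OH: 332 − 1(297.5) = 34.53
  O₂: 538.3 − 1.5(297.5) = 92.13
  CO₂: 0 + 1(297.5) = 297.5
  H₂O: 0 + 2(297.5) = 594.9
Total out = 1019 mol; y_CO₂ = 297.5 / 1019 = 0.2919.

0.292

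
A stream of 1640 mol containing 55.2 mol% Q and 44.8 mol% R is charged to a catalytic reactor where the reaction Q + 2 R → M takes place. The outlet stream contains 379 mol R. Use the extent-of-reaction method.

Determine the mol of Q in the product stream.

For R: n = n₀ − 2ξ → 379 = 734.7 − 2ξ, giving ξ = 177.9 mol.
Outlet amounts (n = n₀ + ν ξ):
  Q: 905.3 − 1(177.9) = 727.4
  R: 734.7 − 2(177.9) = 379
  M: 0 + 1(177.9) = 177.9

727 mol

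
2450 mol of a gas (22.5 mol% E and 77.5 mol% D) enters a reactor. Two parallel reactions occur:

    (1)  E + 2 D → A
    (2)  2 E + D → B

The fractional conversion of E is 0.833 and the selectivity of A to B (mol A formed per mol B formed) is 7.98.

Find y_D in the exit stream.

0.689

Conversion of E: E consumed = 0.833 × 551.2 = 459.2 mol = 1ξ₁ + 2ξ₂.
Selectivity: 1ξ₁ / (1ξ₂) = 7.98 → ξ₁ = 7.98 ξ₂.
Substitute: (1·7.98 + 2) ξ₂ = 459.2 → ξ₂ = 46.01 mol, ξ₁ = 367.2 mol.
Outlet amounts (n = n₀ + Σ ν·ξ):
  E: 551.2 − 1(367.2) − 2(46.01) = 92.06
  D: 1899 − 2(367.2) − 1(46.01) = 1118
  A: 0 + 1(367.2) = 367.2
  B: 0 + 1(46.01) = 46.01
Total out = 1624 mol; y_D = 1118 / 1624 = 0.6888.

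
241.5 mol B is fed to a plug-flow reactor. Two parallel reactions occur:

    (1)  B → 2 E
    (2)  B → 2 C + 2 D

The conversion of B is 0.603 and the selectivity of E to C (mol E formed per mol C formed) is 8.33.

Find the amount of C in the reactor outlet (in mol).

Conversion of B: B consumed = 0.603 × 241.5 = 145.6 mol = 1ξ₁ + 1ξ₂.
Selectivity: 2ξ₁ / (2ξ₂) = 8.33 → ξ₁ = 8.33 ξ₂.
Substitute: (1·8.33 + 1) ξ₂ = 145.6 → ξ₂ = 15.61 mol, ξ₁ = 130 mol.
Outlet amounts (n = n₀ + Σ ν·ξ):
  B: 241.5 − 1(130) − 1(15.61) = 95.88
  E: 0 + 2(130) = 260
  C: 0 + 2(15.61) = 31.22
  D: 0 + 2(15.61) = 31.22

31.2 mol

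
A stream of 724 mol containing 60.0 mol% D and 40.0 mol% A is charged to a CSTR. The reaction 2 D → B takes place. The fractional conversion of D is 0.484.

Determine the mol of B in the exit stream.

105 mol

D reacted = 0.484 × 434.4 = 210.2 mol; ν_D = −2, so ξ = 210.2/2 = 105.1 mol.
Outlet amounts (n = n₀ + ν ξ):
  D: 434.4 − 2(105.1) = 224.2
  B: 0 + 1(105.1) = 105.1
  A: 289.6 (inert)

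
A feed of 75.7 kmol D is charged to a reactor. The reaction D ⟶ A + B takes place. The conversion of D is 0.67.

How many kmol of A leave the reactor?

D reacted = 0.67 × 75.7 = 50.72 kmol; ν_D = −1, so ξ = 50.72/1 = 50.72 kmol.
Outlet amounts (n = n₀ + ν ξ):
  D: 75.7 − 1(50.72) = 24.98
  A: 0 + 1(50.72) = 50.72
  B: 0 + 1(50.72) = 50.72

50.7 kmol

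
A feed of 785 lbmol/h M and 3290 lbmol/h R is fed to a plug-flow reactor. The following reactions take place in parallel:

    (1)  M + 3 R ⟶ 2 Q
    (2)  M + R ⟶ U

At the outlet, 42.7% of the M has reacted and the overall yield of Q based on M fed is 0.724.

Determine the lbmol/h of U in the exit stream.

Yield of Q: 2ξ₁ / 785 = 0.724 → ξ₁ = 284.2 lbmol/h.
Conversion of M: 1ξ₁ + 1ξ₂ = 0.427 × 785 = 335.2 → ξ₂ = 51.02 lbmol/h.
Outlet amounts (n = n₀ + Σ ν·ξ):
  M: 785 − 1(284.2) − 1(51.02) = 449.8
  R: 3290 − 3(284.2) − 1(51.02) = 2386
  Q: 0 + 2(284.2) = 568.3
  U: 0 + 1(51.02) = 51.02

51 lbmol/h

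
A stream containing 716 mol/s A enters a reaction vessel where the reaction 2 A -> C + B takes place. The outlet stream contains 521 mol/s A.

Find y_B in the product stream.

0.136

For A: n = n₀ − 2ξ → 521 = 716 − 2ξ, giving ξ = 97.5 mol/s.
Outlet amounts (n = n₀ + ν ξ):
  A: 716 − 2(97.5) = 521
  C: 0 + 1(97.5) = 97.5
  B: 0 + 1(97.5) = 97.5
Total out = 716 mol/s; y_B = 97.5 / 716 = 0.1362.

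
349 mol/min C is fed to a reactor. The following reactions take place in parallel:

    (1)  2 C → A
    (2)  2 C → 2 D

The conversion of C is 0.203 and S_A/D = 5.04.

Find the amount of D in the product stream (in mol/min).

6.39 mol/min

Conversion of C: C consumed = 0.203 × 349 = 70.85 mol/min = 2ξ₁ + 2ξ₂.
Selectivity: 1ξ₁ / (2ξ₂) = 5.04 → ξ₁ = 10.08 ξ₂.
Substitute: (2·10.08 + 2) ξ₂ = 70.85 → ξ₂ = 3.197 mol/min, ξ₁ = 32.23 mol/min.
Outlet amounts (n = n₀ + Σ ν·ξ):
  C: 349 − 2(32.23) − 2(3.197) = 278.2
  A: 0 + 1(32.23) = 32.23
  D: 0 + 2(3.197) = 6.394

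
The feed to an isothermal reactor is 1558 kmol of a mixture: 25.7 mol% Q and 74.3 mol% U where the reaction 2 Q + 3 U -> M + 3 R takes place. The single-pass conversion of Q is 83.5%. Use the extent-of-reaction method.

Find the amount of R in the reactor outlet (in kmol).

Q reacted = 0.835 × 400.4 = 334.3 kmol; ν_Q = −2, so ξ = 334.3/2 = 167.2 kmol.
Outlet amounts (n = n₀ + ν ξ):
  Q: 400.4 − 2(167.2) = 66.07
  U: 1158 − 3(167.2) = 656.1
  M: 0 + 1(167.2) = 167.2
  R: 0 + 3(167.2) = 501.5

502 kmol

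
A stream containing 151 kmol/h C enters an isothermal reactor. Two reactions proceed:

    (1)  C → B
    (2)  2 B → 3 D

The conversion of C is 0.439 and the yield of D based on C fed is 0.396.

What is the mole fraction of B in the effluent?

0.155

Conversion of C: C consumed = 1ξ₁ = 0.439 × 151 → ξ₁ = 66.29 kmol/h.
Yield of D: 3ξ₂ / 151 = 0.396 → ξ₂ = 19.93 kmol/h.
Outlet amounts (n = n₀ + Σ ν·ξ):
  C: 151 − 1(66.29) = 84.71
  B: 0 + 1(66.29) − 2(19.93) = 26.43
  D: 0 + 3(19.93) = 59.8
Total out = 170.9 kmol/h; y_B = 26.43 / 170.9 = 0.1546.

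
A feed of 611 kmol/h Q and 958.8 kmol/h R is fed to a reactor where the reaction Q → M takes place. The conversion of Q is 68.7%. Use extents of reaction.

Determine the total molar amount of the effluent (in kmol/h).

Q reacted = 0.687 × 611 = 419.8 kmol/h; ν_Q = −1, so ξ = 419.8/1 = 419.8 kmol/h.
Outlet amounts (n = n₀ + ν ξ):
  Q: 611 − 1(419.8) = 191.2
  M: 0 + 1(419.8) = 419.8
  R: 958.8 (inert)
Total out = 191.2 + 419.8 + 958.8 = 1570 kmol/h.

1570 kmol/h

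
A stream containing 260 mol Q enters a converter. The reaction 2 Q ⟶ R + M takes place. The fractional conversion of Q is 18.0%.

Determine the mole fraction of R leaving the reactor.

Q reacted = 0.18 × 260 = 46.8 mol; ν_Q = −2, so ξ = 46.8/2 = 23.4 mol.
Outlet amounts (n = n₀ + ν ξ):
  Q: 260 − 2(23.4) = 213.2
  R: 0 + 1(23.4) = 23.4
  M: 0 + 1(23.4) = 23.4
Total out = 260 mol; y_R = 23.4 / 260 = 0.09.

0.09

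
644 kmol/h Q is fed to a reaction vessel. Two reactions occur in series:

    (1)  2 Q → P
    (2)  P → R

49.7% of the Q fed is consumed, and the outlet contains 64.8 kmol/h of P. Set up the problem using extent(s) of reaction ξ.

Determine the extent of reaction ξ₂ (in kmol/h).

ξ₂ = 95.2 kmol/h

Conversion of Q: Q consumed = 2ξ₁ = 0.497 × 644 → ξ₁ = 160 kmol/h.
P balance: n_P = 0 + 1ξ₁ − 1ξ₂ = 64.8 → ξ₂ = (1·160 − 64.8)/1 = 95.23 kmol/h.
Outlet amounts (n = n₀ + Σ ν·ξ):
  Q: 644 − 2(160) = 323.9
  P: 0 + 1(160) − 1(95.23) = 64.8
  R: 0 + 1(95.23) = 95.23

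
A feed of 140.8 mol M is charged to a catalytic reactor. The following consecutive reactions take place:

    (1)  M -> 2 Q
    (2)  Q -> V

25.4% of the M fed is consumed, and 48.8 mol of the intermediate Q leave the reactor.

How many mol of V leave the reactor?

22.7 mol

Conversion of M: M consumed = 1ξ₁ = 0.254 × 140.8 → ξ₁ = 35.76 mol.
Q balance: n_Q = 0 + 2ξ₁ − 1ξ₂ = 48.8 → ξ₂ = (2·35.76 − 48.8)/1 = 22.73 mol.
Outlet amounts (n = n₀ + Σ ν·ξ):
  M: 140.8 − 1(35.76) = 105
  Q: 0 + 2(35.76) − 1(22.73) = 48.8
  V: 0 + 1(22.73) = 22.73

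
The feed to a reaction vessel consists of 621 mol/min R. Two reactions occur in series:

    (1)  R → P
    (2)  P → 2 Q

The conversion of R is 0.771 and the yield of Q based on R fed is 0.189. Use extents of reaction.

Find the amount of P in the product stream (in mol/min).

420 mol/min

Conversion of R: R consumed = 1ξ₁ = 0.771 × 621 → ξ₁ = 478.8 mol/min.
Yield of Q: 2ξ₂ / 621 = 0.189 → ξ₂ = 58.68 mol/min.
Outlet amounts (n = n₀ + Σ ν·ξ):
  R: 621 − 1(478.8) = 142.2
  P: 0 + 1(478.8) − 1(58.68) = 420.1
  Q: 0 + 2(58.68) = 117.4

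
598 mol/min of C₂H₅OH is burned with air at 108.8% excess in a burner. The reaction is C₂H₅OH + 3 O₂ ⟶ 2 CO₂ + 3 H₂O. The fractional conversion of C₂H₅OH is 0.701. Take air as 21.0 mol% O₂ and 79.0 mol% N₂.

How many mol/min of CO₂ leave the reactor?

838 mol/min

Stoichiometric O₂ = 3 × 598 = 1794 mol/min; O₂ fed = 1794 × 2.088 = 3746 mol/min.
N₂ fed = 3746 × 79/21 = 14090 mol/min.
Fuel reacted = 0.701 × 598 → ξ = 419.2 mol/min.
Outlet (n = n₀ + ν ξ):
  C₂H₅OH: 598 − 1(419.2) = 178.8
  O₂: 3746 − 3(419.2) = 2488
  N₂: 14090 (inert)
  CO₂: 0 + 2(419.2) = 838.4
  H₂O: 0 + 3(419.2) = 1258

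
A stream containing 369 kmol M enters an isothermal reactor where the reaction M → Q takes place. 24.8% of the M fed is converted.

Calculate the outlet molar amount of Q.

91.5 kmol

M reacted = 0.248 × 369 = 91.51 kmol; ν_M = −1, so ξ = 91.51/1 = 91.51 kmol.
Outlet amounts (n = n₀ + ν ξ):
  M: 369 − 1(91.51) = 277.5
  Q: 0 + 1(91.51) = 91.51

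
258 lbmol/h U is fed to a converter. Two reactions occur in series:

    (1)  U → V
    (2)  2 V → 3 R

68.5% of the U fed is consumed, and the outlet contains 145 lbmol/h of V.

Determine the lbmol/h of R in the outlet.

Conversion of U: U consumed = 1ξ₁ = 0.685 × 258 → ξ₁ = 176.7 lbmol/h.
V balance: n_V = 0 + 1ξ₁ − 2ξ₂ = 145 → ξ₂ = (1·176.7 − 145)/2 = 15.87 lbmol/h.
Outlet amounts (n = n₀ + Σ ν·ξ):
  U: 258 − 1(176.7) = 81.27
  V: 0 + 1(176.7) − 2(15.87) = 145
  R: 0 + 3(15.87) = 47.6

47.6 lbmol/h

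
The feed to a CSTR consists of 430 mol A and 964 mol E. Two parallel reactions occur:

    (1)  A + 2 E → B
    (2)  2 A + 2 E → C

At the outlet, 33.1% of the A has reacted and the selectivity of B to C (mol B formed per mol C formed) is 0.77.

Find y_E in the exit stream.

Conversion of A: A consumed = 0.331 × 430 = 142.3 mol = 1ξ₁ + 2ξ₂.
Selectivity: 1ξ₁ / (1ξ₂) = 0.77 → ξ₁ = 0.77 ξ₂.
Substitute: (1·0.77 + 2) ξ₂ = 142.3 → ξ₂ = 51.38 mol, ξ₁ = 39.56 mol.
Outlet amounts (n = n₀ + Σ ν·ξ):
  A: 430 − 1(39.56) − 2(51.38) = 287.7
  E: 964 − 2(39.56) − 2(51.38) = 782.1
  B: 0 + 1(39.56) = 39.56
  C: 0 + 1(51.38) = 51.38
Total out = 1161 mol; y_E = 782.1 / 1161 = 0.6738.

0.674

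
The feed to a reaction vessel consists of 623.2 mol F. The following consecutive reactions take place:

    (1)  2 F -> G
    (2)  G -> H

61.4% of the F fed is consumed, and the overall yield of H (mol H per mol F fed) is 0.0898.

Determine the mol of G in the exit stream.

135 mol

Conversion of F: F consumed = 2ξ₁ = 0.614 × 623.2 → ξ₁ = 191.3 mol.
Yield of H: 1ξ₂ / 623.2 = 0.0898 → ξ₂ = 55.96 mol.
Outlet amounts (n = n₀ + Σ ν·ξ):
  F: 623.2 − 2(191.3) = 240.6
  G: 0 + 1(191.3) − 1(55.96) = 135.4
  H: 0 + 1(55.96) = 55.96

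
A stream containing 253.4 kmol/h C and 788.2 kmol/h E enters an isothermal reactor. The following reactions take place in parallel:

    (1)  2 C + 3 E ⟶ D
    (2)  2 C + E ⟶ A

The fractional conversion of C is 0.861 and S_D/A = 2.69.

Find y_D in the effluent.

0.12

Conversion of C: C consumed = 0.861 × 253.4 = 218.2 kmol/h = 2ξ₁ + 2ξ₂.
Selectivity: 1ξ₁ / (1ξ₂) = 2.69 → ξ₁ = 2.69 ξ₂.
Substitute: (2·2.69 + 2) ξ₂ = 218.2 → ξ₂ = 29.56 kmol/h, ξ₁ = 79.53 kmol/h.
Outlet amounts (n = n₀ + Σ ν·ξ):
  C: 253.4 − 2(79.53) − 2(29.56) = 35.22
  E: 788.2 − 3(79.53) − 1(29.56) = 520.1
  D: 0 + 1(79.53) = 79.53
  A: 0 + 1(29.56) = 29.56
Total out = 664.4 kmol/h; y_D = 79.53 / 664.4 = 0.1197.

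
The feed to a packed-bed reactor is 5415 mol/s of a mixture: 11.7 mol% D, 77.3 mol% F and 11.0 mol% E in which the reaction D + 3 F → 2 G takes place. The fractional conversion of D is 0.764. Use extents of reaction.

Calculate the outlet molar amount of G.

D reacted = 0.764 × 633.6 = 484 mol/s; ν_D = −1, so ξ = 484/1 = 484 mol/s.
Outlet amounts (n = n₀ + ν ξ):
  D: 633.6 − 1(484) = 149.5
  F: 4186 − 3(484) = 2734
  G: 0 + 2(484) = 968.1
  E: 595.6 (inert)

968 mol/s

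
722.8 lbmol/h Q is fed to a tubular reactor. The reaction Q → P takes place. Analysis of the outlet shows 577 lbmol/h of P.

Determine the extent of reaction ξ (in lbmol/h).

ξ = 577 lbmol/h

For P: n = n₀ + 1ξ → 577 = 0 + 1ξ, giving ξ = 577 lbmol/h.
Outlet amounts (n = n₀ + ν ξ):
  Q: 722.8 − 1(577) = 145.8
  P: 0 + 1(577) = 577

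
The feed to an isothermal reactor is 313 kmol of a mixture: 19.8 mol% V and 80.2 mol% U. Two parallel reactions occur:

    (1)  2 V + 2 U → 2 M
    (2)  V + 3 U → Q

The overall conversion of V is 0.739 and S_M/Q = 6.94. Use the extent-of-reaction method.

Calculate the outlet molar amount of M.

Conversion of V: V consumed = 0.739 × 61.97 = 45.8 kmol = 2ξ₁ + 1ξ₂.
Selectivity: 2ξ₁ / (1ξ₂) = 6.94 → ξ₁ = 3.47 ξ₂.
Substitute: (2·3.47 + 1) ξ₂ = 45.8 → ξ₂ = 5.768 kmol, ξ₁ = 20.02 kmol.
Outlet amounts (n = n₀ + Σ ν·ξ):
  V: 61.97 − 2(20.02) − 1(5.768) = 16.18
  U: 251 − 2(20.02) − 3(5.768) = 193.7
  M: 0 + 2(20.02) = 40.03
  Q: 0 + 1(5.768) = 5.768

40 kmol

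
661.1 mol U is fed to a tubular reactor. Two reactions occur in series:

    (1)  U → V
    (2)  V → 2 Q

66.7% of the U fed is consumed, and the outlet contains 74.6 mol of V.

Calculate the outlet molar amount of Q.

Conversion of U: U consumed = 1ξ₁ = 0.667 × 661.1 → ξ₁ = 441 mol.
V balance: n_V = 0 + 1ξ₁ − 1ξ₂ = 74.6 → ξ₂ = (1·441 − 74.6)/1 = 366.4 mol.
Outlet amounts (n = n₀ + Σ ν·ξ):
  U: 661.1 − 1(441) = 220.1
  V: 0 + 1(441) − 1(366.4) = 74.6
  Q: 0 + 2(366.4) = 732.7

733 mol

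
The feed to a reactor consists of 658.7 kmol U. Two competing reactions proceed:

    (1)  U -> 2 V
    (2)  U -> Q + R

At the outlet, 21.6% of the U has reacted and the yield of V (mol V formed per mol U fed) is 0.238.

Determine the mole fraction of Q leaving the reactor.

0.0798

Yield of V: 2ξ₁ / 658.7 = 0.238 → ξ₁ = 78.39 kmol.
Conversion of U: 1ξ₁ + 1ξ₂ = 0.216 × 658.7 = 142.3 → ξ₂ = 63.89 kmol.
Outlet amounts (n = n₀ + Σ ν·ξ):
  U: 658.7 − 1(78.39) − 1(63.89) = 516.4
  V: 0 + 2(78.39) = 156.8
  Q: 0 + 1(63.89) = 63.89
  R: 0 + 1(63.89) = 63.89
Total out = 801 kmol; y_Q = 63.89 / 801 = 0.07977.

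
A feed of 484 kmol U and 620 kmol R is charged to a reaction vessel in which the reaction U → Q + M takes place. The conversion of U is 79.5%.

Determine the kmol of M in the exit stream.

U reacted = 0.795 × 484 = 384.8 kmol; ν_U = −1, so ξ = 384.8/1 = 384.8 kmol.
Outlet amounts (n = n₀ + ν ξ):
  U: 484 − 1(384.8) = 99.22
  Q: 0 + 1(384.8) = 384.8
  M: 0 + 1(384.8) = 384.8
  R: 620 (inert)

385 kmol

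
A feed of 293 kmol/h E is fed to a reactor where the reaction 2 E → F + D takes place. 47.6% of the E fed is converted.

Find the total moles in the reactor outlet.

293 kmol/h

E reacted = 0.476 × 293 = 139.5 kmol/h; ν_E = −2, so ξ = 139.5/2 = 69.73 kmol/h.
Outlet amounts (n = n₀ + ν ξ):
  E: 293 − 2(69.73) = 153.5
  F: 0 + 1(69.73) = 69.73
  D: 0 + 1(69.73) = 69.73
Total out = 153.5 + 69.73 + 69.73 = 293 kmol/h.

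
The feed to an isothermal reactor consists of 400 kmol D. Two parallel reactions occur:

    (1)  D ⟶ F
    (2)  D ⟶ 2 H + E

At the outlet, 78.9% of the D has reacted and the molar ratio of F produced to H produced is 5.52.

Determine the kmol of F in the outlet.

Conversion of D: D consumed = 0.789 × 400 = 315.6 kmol = 1ξ₁ + 1ξ₂.
Selectivity: 1ξ₁ / (2ξ₂) = 5.52 → ξ₁ = 11.04 ξ₂.
Substitute: (1·11.04 + 1) ξ₂ = 315.6 → ξ₂ = 26.21 kmol, ξ₁ = 289.4 kmol.
Outlet amounts (n = n₀ + Σ ν·ξ):
  D: 400 − 1(289.4) − 1(26.21) = 84.4
  F: 0 + 1(289.4) = 289.4
  H: 0 + 2(26.21) = 52.43
  E: 0 + 1(26.21) = 26.21

289 kmol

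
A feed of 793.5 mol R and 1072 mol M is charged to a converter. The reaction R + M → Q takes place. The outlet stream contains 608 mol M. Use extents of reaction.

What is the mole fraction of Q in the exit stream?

0.331

For M: n = n₀ − 1ξ → 608 = 1072 − 1ξ, giving ξ = 464 mol.
Outlet amounts (n = n₀ + ν ξ):
  R: 793.5 − 1(464) = 329.5
  M: 1072 − 1(464) = 608
  Q: 0 + 1(464) = 464
Total out = 1402 mol; y_Q = 464 / 1402 = 0.3311.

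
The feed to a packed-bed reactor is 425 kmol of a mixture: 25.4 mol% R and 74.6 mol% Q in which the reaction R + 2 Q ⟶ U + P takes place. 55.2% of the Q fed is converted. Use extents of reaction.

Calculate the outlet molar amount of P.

Q reacted = 0.552 × 317 = 175 kmol; ν_Q = −2, so ξ = 175/2 = 87.51 kmol.
Outlet amounts (n = n₀ + ν ξ):
  R: 108 − 1(87.51) = 20.44
  Q: 317 − 2(87.51) = 142
  U: 0 + 1(87.51) = 87.51
  P: 0 + 1(87.51) = 87.51

87.5 kmol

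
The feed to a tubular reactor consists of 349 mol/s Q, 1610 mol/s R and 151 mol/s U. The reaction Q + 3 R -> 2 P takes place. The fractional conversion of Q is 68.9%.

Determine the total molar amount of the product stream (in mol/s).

1630 mol/s

Q reacted = 0.689 × 349 = 240.5 mol/s; ν_Q = −1, so ξ = 240.5/1 = 240.5 mol/s.
Outlet amounts (n = n₀ + ν ξ):
  Q: 349 − 1(240.5) = 108.5
  R: 1610 − 3(240.5) = 888.6
  P: 0 + 2(240.5) = 480.9
  U: 151 (inert)
Total out = 108.5 + 888.6 + 480.9 + 151 = 1629 mol/s.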